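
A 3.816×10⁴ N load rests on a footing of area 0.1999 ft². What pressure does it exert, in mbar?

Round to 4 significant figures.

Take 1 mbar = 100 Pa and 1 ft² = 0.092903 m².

0.1999 ft² × 0.092903 → 0.0185713 m²
P = F / A = 38160 N / 0.0185713 m² = 2.05478×10⁶ Pa
2.05478×10⁶ Pa ÷ (100 Pa/mbar) = 20547.8 mbar

2.055×10⁴ mbar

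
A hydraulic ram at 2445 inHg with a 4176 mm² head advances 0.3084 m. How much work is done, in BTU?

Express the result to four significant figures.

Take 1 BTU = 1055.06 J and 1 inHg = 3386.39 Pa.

10.11 BTU

2445 inHg → 8.27972×10⁶ Pa
4176 mm² → 0.004176 m²
F = P × A = 8.27972×10⁶ × 0.004176 = 34576.1 N
W = F × d = 34576.1 × 0.3084 = 10663.3 J
In BTU: 10663.3 / 1055.06 = 10.1068 BTU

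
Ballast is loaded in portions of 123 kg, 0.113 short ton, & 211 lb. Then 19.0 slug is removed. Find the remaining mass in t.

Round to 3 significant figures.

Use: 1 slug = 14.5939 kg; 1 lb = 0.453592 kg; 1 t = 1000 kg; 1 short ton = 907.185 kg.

123 kg (already kg)
0.113 short ton × 907.185 = 102.512 kg
211 lb × 0.453592 = 95.7079 kg
19.0 slug × 14.5939 = 277.284 kg
Net: 123 + 102.512 + 95.7079 − 277.284 = 43.9359 kg
In t: 43.9359 / 1000 = 0.0439359 t

0.0439 t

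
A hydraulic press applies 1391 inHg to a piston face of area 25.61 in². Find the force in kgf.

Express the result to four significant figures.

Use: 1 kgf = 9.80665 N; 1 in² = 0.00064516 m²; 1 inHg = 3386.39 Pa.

1391 inHg × 3386.39 → 4.71047×10⁶ Pa
25.61 in² × 0.00064516 → 0.0165225 m²
F = P × A = 4.71047×10⁶ Pa × 0.0165225 m² = 77828.7 N
77828.7 N ÷ (9.80665 N/kgf) = 7936.32 kgf

7936 kgf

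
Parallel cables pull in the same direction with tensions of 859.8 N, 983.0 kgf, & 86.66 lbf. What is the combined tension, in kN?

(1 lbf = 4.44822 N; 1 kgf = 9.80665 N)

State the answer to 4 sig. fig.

10.89 kN

859.8 N (already N)
983.0 kgf × 9.80665 = 9639.94 N
86.66 lbf × 4.44822 = 385.483 N
Combined: 859.8 + 9639.94 + 385.483 = 10885.2 N
In kN: 10885.2 / 1000 = 10.8852 kN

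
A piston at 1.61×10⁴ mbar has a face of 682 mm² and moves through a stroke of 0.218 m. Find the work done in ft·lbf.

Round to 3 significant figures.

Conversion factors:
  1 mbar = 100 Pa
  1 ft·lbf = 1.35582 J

177 ft·lbf

1.61×10⁴ mbar → 1.61×10⁶ Pa
682 mm² → 6.82×10⁻⁴ m²
F = P × A = 1.61×10⁶ × 6.82×10⁻⁴ = 1098.02 N
W = F × d = 1098.02 × 0.218 = 239.368 J
In ft·lbf: 239.368 / 1.35582 = 176.549 ft·lbf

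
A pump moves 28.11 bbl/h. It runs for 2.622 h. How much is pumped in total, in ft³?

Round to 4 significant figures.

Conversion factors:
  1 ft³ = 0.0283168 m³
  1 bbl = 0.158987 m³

413.8 ft³

28.11 bbl/h → 0.00124142 m³/s
2.622 h → 9439.2 s
V = Q × t = 0.00124142 × 9439.2 = 11.718 m³
In ft³: 11.718 / 0.0283168 = 413.818 ft³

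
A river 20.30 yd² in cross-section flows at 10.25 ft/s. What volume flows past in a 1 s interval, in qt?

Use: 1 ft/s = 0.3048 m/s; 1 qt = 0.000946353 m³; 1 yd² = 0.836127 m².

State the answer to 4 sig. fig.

5.603×10⁴ qt

10.25 ft/s × 0.3048 → 3.1242 m/s
20.30 yd² × 0.836127 → 16.9734 m²
V = v × A × t = 3.1242 m/s × 16.9734 m² × 1 s = 53.0283 m³
53.0283 m³ ÷ (0.000946353 m³/qt) = 56034.4 qt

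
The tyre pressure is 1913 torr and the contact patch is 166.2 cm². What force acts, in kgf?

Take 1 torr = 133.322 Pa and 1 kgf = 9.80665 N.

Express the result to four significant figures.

432.2 kgf

1913 torr × 133.322 = 255045 Pa
166.2 cm² × 0.0001 = 0.01662 m²
F = P × A = 255045 Pa × 0.01662 m² = 4238.85 N
4238.85 N ÷ (9.80665 N/kgf) = 432.242 kgf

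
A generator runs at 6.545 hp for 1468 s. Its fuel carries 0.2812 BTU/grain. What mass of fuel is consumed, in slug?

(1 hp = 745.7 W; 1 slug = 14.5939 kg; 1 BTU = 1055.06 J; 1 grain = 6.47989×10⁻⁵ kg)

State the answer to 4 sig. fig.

6.545 hp → 4880.61 W
E = P × t = 4880.61 × 1468 = 7.16474×10⁶ J
0.2812 BTU/grain → 4.57852×10⁶ J/kg
m = E / e_s = 7.16474×10⁶ / 4.57852×10⁶ = 1.56486 kg
In slug: 1.56486 / 14.5939 = 0.107227 slug

0.1072 slug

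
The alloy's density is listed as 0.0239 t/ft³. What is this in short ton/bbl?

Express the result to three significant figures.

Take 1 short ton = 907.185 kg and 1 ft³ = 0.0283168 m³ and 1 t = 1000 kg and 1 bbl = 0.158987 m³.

0.148 short ton/bbl

0.0239 t/ft³ × 1000 kg/t ÷ 0.0283168 m³/ft³ = 844.022 kg/m³
844.022 kg/m³ ÷ 907.185 kg/short ton × 0.158987 m³/bbl = 0.147917 short ton/bbl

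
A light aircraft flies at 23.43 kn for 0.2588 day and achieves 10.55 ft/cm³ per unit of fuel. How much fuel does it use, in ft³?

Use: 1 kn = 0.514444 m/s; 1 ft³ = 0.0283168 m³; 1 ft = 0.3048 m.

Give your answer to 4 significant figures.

23.43 kn → 12.0534 m/s
0.2588 day → 22360.3 s
d = v × t = 12.0534 × 22360.3 = 269518 m
10.55 ft/cm³ → 3.21564×10⁶ m/m³
V = d / (distance per unit fuel) = 269518 / 3.21564×10⁶ = 0.0838147 m³
In ft³: 0.0838147 / 0.0283168 = 2.95989 ft³

2.960 ft³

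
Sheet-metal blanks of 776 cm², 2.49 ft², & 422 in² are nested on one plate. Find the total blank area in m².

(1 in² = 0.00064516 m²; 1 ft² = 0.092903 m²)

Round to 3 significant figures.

776 cm² × 0.0001 → 0.0776 m²
2.49 ft² × 0.092903 → 0.231328 m²
422 in² × 0.00064516 → 0.272258 m²
Total: 0.0776 + 0.231328 + 0.272258 = 0.581186 m²

0.581 m²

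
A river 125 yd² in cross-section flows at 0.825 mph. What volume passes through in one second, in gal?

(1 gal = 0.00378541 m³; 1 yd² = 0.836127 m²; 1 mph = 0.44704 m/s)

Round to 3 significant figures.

1.02×10⁴ gal

0.825 mph × 0.44704 → 0.368808 m/s
125 yd² × 0.836127 → 104.516 m²
V = v × A × t = 0.368808 m/s × 104.516 m² × 1 s = 38.5463 m³
38.5463 m³ ÷ (0.00378541 m³/gal) = 10182.9 gal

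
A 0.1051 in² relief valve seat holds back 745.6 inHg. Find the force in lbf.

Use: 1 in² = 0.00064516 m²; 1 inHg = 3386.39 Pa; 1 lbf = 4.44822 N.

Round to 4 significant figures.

38.49 lbf

745.6 inHg × 3386.39 → 2.52489×10⁶ Pa
0.1051 in² × 0.00064516 → 6.78063×10⁻⁵ m²
F = P × A = 2.52489×10⁶ Pa × 6.78063×10⁻⁵ m² = 171.203 N
171.203 N ÷ (4.44822 N/lbf) = 38.488 lbf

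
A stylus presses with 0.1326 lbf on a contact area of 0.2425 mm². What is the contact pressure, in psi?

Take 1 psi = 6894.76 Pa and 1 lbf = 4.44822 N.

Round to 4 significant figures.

352.8 psi

0.1326 lbf × 4.44822 → 0.589834 N
0.2425 mm² × 10⁻⁶ → 2.425×10⁻⁷ m²
P = F / A = 0.589834 N / 2.425×10⁻⁷ m² = 2.43231×10⁶ Pa
2.43231×10⁶ Pa ÷ (6894.76 Pa/psi) = 352.777 psi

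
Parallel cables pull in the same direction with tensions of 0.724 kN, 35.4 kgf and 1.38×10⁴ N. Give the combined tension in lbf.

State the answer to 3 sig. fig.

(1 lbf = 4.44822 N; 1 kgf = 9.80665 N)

0.724 kN × 1000 = 724 N
35.4 kgf × 9.80665 = 347.155 N
1.38×10⁴ N (already N)
Total: 724 + 347.155 + 13800 = 14871.2 N
In lbf: 14871.2 / 4.44822 = 3343.18 lbf

3340 lbf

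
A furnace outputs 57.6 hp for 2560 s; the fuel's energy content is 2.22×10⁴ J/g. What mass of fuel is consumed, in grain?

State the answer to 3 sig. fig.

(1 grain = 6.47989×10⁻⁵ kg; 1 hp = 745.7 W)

57.6 hp → 42952.3 W
E = P × t = 42952.3 × 2560 = 1.09958×10⁸ J
2.22×10⁴ J/g → 2.22×10⁷ J/kg
m = E / e_s = 1.09958×10⁸ / 2.22×10⁷ = 4.95306 kg
In grain: 4.95306 / 6.47989×10⁻⁵ = 76437.4 grain

7.64×10⁴ grain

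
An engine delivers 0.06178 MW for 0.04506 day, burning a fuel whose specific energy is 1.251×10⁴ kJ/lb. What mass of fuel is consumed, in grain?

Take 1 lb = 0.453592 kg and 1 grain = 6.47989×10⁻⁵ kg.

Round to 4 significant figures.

0.06178 MW → 61780 W
0.04506 day → 3893.18 s
E = P × t = 61780 × 3893.18 = 2.40521×10⁸ J
1.251×10⁴ kJ/lb → 2.75799×10⁷ J/kg
m = E / e_s = 2.40521×10⁸ / 2.75799×10⁷ = 8.72088 kg
In grain: 8.72088 / 6.47989×10⁻⁵ = 134584 grain

1.346×10⁵ grain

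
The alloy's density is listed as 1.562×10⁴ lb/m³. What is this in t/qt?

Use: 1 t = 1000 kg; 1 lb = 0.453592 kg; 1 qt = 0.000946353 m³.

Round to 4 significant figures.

0.006705 t/qt

1.562×10⁴ lb/m³ × 0.453592 kg/lb = 7085.11 kg/m³
7085.11 kg/m³ ÷ 1000 kg/t × 0.000946353 m³/qt = 0.00670502 t/qt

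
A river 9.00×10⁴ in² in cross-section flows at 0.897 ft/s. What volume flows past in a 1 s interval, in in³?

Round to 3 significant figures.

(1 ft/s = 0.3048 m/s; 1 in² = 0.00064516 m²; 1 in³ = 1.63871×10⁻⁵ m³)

0.897 ft/s × 0.3048 = 0.273406 m/s
9.00×10⁴ in² × 0.00064516 = 58.0644 m²
V = v × A × t = 0.273406 m/s × 58.0644 m² × 1 s = 15.8752 m³
15.8752 m³ ÷ (1.63871×10⁻⁵ m³/in³) = 968762 in³

9.69×10⁵ in³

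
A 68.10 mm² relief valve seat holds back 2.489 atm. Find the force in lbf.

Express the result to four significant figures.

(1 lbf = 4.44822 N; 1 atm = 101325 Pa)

3.861 lbf

2.489 atm × 101325 = 252198 Pa
68.10 mm² × 10⁻⁶ = 6.81×10⁻⁵ m²
F = P × A = 252198 Pa × 6.81×10⁻⁵ m² = 17.1747 N
17.1747 N ÷ (4.44822 N/lbf) = 3.86103 lbf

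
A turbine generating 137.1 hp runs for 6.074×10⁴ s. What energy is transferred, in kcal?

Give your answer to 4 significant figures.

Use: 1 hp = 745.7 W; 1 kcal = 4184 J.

137.1 hp × 745.7 = 102235 W
E = P × t = 102235 W × 60740 s = 6.20975×10⁹ J
6.20975×10⁹ J ÷ (4184 J/kcal) = 1.48417×10⁶ kcal

1.484×10⁶ kcal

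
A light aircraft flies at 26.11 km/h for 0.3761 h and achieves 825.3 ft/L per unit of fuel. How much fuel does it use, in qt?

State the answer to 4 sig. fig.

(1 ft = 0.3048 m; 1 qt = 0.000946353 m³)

41.25 qt

26.11 km/h → 7.25278 m/s
0.3761 h → 1353.96 s
d = v × t = 7.25278 × 1353.96 = 9819.97 m
825.3 ft/L → 251551 m/m³
V = d / (distance per unit fuel) = 9819.97 / 251551 = 0.0390377 m³
In qt: 0.0390377 / 0.000946353 = 41.2507 qt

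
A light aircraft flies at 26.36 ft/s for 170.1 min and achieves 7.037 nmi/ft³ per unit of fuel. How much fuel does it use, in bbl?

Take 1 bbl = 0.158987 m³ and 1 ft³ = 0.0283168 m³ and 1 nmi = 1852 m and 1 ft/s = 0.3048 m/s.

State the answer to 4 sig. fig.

26.36 ft/s → 8.03453 m/s
170.1 min → 10206 s
d = v × t = 8.03453 × 10206 = 82000.4 m
7.037 nmi/ft³ → 460240 m/m³
V = d / (distance per unit fuel) = 82000.4 / 460240 = 0.178169 m³
In bbl: 0.178169 / 0.158987 = 1.12065 bbl

1.121 bbl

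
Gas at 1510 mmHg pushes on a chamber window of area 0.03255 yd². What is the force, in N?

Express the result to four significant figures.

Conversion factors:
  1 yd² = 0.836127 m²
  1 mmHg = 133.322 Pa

1510 mmHg × 133.322 → 201316 Pa
0.03255 yd² × 0.836127 → 0.0272159 m²
F = P × A = 201316 Pa × 0.0272159 m² = 5479 N

5479 N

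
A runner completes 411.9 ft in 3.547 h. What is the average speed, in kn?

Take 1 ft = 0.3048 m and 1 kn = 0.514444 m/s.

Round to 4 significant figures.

411.9 ft × 0.3048 → 125.547 m
3.547 h × 3600 → 12769.2 s
v = d / t = 125.547 m / 12769.2 s = 0.00983202 m/s
0.00983202 m/s ÷ (0.514444 m/s/kn) = 0.0191119 kn

0.01911 kn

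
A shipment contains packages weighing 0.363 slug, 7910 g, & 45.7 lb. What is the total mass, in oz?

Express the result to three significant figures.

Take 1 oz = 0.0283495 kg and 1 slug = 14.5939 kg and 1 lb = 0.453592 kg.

1200 oz

0.363 slug × 14.5939 = 5.29759 kg
7910 g × 0.001 = 7.91 kg
45.7 lb × 0.453592 = 20.7292 kg
Total: 5.29759 + 7.91 + 20.7292 = 33.9368 kg
In oz: 33.9368 / 0.0283495 = 1197.09 oz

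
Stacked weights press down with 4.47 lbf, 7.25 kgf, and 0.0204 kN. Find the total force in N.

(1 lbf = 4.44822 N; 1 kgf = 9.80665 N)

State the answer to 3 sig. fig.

4.47 lbf × 4.44822 = 19.8835 N
7.25 kgf × 9.80665 = 71.0982 N
0.0204 kN × 1000 = 20.4 N
Sum: 19.8835 + 71.0982 + 20.4 = 111.382 N

111 N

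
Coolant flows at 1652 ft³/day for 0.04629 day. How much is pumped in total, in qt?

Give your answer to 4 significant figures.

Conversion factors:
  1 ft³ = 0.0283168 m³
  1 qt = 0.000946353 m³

1652 ft³/day → 5.41428×10⁻⁴ m³/s
0.04629 day → 3999.46 s
V = Q × t = 5.41428×10⁻⁴ × 3999.46 = 2.16542 m³
In qt: 2.16542 / 0.000946353 = 2288.17 qt

2288 qt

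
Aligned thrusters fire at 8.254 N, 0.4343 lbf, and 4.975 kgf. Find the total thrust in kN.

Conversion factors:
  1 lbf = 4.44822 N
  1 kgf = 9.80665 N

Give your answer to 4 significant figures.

8.254 N (already N)
0.4343 lbf × 4.44822 = 1.93186 N
4.975 kgf × 9.80665 = 48.7881 N
Total: 8.254 + 1.93186 + 48.7881 = 58.974 N
In kN: 58.974 / 1000 = 0.058974 kN

0.05897 kN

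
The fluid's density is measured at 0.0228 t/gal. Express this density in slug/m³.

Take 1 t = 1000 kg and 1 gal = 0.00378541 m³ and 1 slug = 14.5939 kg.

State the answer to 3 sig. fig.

0.0228 t/gal × 1000 kg/t ÷ 0.00378541 m³/gal = 6023.13 kg/m³
6023.13 kg/m³ ÷ 14.5939 kg/slug = 412.716 slug/m³

413 slug/m³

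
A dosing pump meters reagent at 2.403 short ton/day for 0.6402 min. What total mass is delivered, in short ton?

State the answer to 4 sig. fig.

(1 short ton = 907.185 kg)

2.403 short ton/day → 0.0252311 kg/s
0.6402 min → 38.412 s
m = ṁ × t = 0.0252311 × 38.412 = 0.969177 kg
In short ton: 0.969177 / 907.185 = 0.00106833 short ton

0.001068 short ton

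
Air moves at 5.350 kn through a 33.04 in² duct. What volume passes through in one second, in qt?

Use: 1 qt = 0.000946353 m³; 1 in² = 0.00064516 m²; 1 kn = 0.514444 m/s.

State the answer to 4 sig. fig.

5.350 kn × 0.514444 = 2.75228 m/s
33.04 in² × 0.00064516 = 0.0213161 m²
V = v × A × t = 2.75228 m/s × 0.0213161 m² × 1 s = 0.0586679 m³
0.0586679 m³ ÷ (0.000946353 m³/qt) = 61.9937 qt

61.99 qt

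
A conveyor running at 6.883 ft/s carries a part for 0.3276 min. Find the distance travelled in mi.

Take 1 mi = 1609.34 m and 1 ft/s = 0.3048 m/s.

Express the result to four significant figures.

6.883 ft/s × 0.3048 → 2.09794 m/s
0.3276 min × 60 → 19.656 s
d = v × t = 2.09794 m/s × 19.656 s = 41.2371 m
41.2371 m ÷ (1609.34 m/mi) = 0.0256236 mi

0.02562 mi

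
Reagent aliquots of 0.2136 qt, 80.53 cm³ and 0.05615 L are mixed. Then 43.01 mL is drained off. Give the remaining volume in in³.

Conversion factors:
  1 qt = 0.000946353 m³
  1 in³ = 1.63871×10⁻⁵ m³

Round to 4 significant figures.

18.05 in³

0.2136 qt × 0.000946353 → 2.02141×10⁻⁴ m³
80.53 cm³ × 10⁻⁶ → 8.053×10⁻⁵ m³
0.05615 L × 0.001 → 5.615×10⁻⁵ m³
43.01 mL × 10⁻⁶ → 4.301×10⁻⁵ m³
Result: 2.02141×10⁻⁴ + 8.053×10⁻⁵ + 5.615×10⁻⁵ − 4.301×10⁻⁵ = 2.95811×10⁻⁴ m³
In in³: 2.95811×10⁻⁴ / 1.63871×10⁻⁵ = 18.0515 in³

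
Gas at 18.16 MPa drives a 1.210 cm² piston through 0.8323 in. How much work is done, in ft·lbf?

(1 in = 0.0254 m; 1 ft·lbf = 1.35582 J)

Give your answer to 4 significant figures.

18.16 MPa → 1.816×10⁷ Pa
1.210 cm² → 1.21×10⁻⁴ m²
F = P × A = 1.816×10⁷ × 1.21×10⁻⁴ = 2197.36 N
0.8323 in → 0.0211404 m
W = F × d = 2197.36 × 0.0211404 = 46.4531 J
In ft·lbf: 46.4531 / 1.35582 = 34.262 ft·lbf

34.26 ft·lbf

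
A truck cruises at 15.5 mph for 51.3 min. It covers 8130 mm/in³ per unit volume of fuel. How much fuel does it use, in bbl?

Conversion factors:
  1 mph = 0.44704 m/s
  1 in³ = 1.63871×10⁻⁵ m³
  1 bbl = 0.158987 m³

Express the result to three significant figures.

15.5 mph → 6.92912 m/s
51.3 min → 3078 s
d = v × t = 6.92912 × 3078 = 21327.8 m
8130 mm/in³ → 496122 m/m³
V = d / (distance per unit fuel) = 21327.8 / 496122 = 0.042989 m³
In bbl: 0.042989 / 0.158987 = 0.270393 bbl

0.270 bbl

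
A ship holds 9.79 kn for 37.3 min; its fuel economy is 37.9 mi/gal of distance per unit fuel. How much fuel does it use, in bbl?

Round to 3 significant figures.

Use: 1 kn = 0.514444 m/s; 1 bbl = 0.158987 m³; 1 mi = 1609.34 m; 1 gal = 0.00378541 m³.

0.00440 bbl

9.79 kn → 5.03641 m/s
37.3 min → 2238 s
d = v × t = 5.03641 × 2238 = 11271.5 m
37.9 mi/gal → 1.61129×10⁷ m/m³
V = d / (distance per unit fuel) = 11271.5 / 1.61129×10⁷ = 6.99533×10⁻⁴ m³
In bbl: 6.99533×10⁻⁴ / 0.158987 = 0.00439994 bbl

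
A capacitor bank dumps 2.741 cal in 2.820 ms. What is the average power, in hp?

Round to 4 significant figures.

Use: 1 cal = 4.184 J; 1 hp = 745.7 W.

2.741 cal × 4.184 → 11.4683 J
2.820 ms × 0.001 → 0.00282 s
P = E / t = 11.4683 J / 0.00282 s = 4066.77 W
4066.77 W ÷ (745.7 W/hp) = 5.45363 hp

5.454 hp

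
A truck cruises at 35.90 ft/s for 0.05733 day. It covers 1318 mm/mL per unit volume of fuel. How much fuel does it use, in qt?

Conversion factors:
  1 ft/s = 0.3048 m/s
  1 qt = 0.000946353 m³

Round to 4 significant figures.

35.90 ft/s → 10.9423 m/s
0.05733 day → 4953.31 s
d = v × t = 10.9423 × 4953.31 = 54200.6 m
1318 mm/mL → 1.318×10⁶ m/m³
V = d / (distance per unit fuel) = 54200.6 / 1.318×10⁶ = 0.0411234 m³
In qt: 0.0411234 / 0.000946353 = 43.4546 qt

43.45 qt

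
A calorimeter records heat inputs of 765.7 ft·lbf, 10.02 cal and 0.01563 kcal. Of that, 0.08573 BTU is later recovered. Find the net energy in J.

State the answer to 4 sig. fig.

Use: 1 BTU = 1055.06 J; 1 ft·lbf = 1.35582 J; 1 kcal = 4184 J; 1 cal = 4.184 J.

1055 J

765.7 ft·lbf × 1.35582 = 1038.15 J
10.02 cal × 4.184 = 41.9237 J
0.01563 kcal × 4184 = 65.3959 J
0.08573 BTU × 1055.06 = 90.4503 J
Sum: 1038.15 + 41.9237 + 65.3959 − 90.4503 = 1055.02 J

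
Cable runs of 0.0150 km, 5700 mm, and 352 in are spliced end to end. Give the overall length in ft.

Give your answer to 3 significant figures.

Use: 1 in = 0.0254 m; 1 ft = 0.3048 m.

97.2 ft

0.0150 km × 1000 = 15 m
5700 mm × 0.001 = 5.7 m
352 in × 0.0254 = 8.9408 m
Combined: 15 + 5.7 + 8.9408 = 29.6408 m
In ft: 29.6408 / 0.3048 = 97.2467 ft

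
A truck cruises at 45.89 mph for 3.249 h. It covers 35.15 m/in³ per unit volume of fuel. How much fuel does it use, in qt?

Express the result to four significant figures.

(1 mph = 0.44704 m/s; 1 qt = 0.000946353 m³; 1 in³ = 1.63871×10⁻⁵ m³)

45.89 mph → 20.5147 m/s
3.249 h → 11696.4 s
d = v × t = 20.5147 × 11696.4 = 239948 m
35.15 m/in³ → 2.14498×10⁶ m/m³
V = d / (distance per unit fuel) = 239948 / 2.14498×10⁶ = 0.111865 m³
In qt: 0.111865 / 0.000946353 = 118.206 qt

118.2 qt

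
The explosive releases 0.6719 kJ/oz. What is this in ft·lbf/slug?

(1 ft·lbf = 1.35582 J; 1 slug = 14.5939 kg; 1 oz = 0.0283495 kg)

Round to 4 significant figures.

0.6719 kJ/oz × 1000 J/kJ ÷ 0.0283495 kg/oz = 23700.6 J/kg
23700.6 J/kg ÷ 1.35582 J/ft·lbf × 14.5939 kg/slug = 255111 ft·lbf/slug

2.551×10⁵ ft·lbf/slug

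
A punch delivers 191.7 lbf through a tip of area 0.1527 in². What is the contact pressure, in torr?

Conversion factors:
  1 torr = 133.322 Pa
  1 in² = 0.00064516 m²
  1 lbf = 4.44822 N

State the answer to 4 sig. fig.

6.492×10⁴ torr

191.7 lbf × 4.44822 → 852.724 N
0.1527 in² × 0.00064516 → 9.85159×10⁻⁵ m²
P = F / A = 852.724 N / 9.85159×10⁻⁵ m² = 8.6557×10⁶ Pa
8.6557×10⁶ Pa ÷ (133.322 Pa/torr) = 64923.3 torr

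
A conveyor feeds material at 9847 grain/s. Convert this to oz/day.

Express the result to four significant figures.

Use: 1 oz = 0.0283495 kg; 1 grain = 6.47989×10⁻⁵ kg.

1.945×10⁶ oz/day

9847 grain/s × 6.47989×10⁻⁵ kg/grain = 0.638075 kg/s
0.638075 kg/s ÷ 0.0283495 kg/oz × 86400 s/day = 1.94464×10⁶ oz/day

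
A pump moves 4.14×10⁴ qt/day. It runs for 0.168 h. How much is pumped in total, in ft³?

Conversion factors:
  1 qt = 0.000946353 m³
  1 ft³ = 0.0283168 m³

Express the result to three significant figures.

4.14×10⁴ qt/day → 4.53461×10⁻⁴ m³/s
0.168 h → 604.8 s
V = Q × t = 4.53461×10⁻⁴ × 604.8 = 0.274253 m³
In ft³: 0.274253 / 0.0283168 = 9.68517 ft³

9.69 ft³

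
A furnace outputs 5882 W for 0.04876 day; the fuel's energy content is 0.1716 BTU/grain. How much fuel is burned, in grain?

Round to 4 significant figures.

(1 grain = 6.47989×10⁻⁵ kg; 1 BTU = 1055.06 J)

0.04876 day → 4212.86 s
E = P × t = 5882 × 4212.86 = 2.478×10⁷ J
0.1716 BTU/grain → 2.794×10⁶ J/kg
m = E / e_s = 2.478×10⁷ / 2.794×10⁶ = 8.86901 kg
In grain: 8.86901 / 6.47989×10⁻⁵ = 136870 grain

1.369×10⁵ grain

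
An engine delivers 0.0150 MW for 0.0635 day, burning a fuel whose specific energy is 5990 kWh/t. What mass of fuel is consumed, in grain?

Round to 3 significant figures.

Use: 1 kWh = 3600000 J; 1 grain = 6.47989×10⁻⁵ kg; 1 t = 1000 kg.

0.0150 MW → 15000 W
0.0635 day → 5486.4 s
E = P × t = 15000 × 5486.4 = 8.2296×10⁷ J
5990 kWh/t → 2.1564×10⁷ J/kg
m = E / e_s = 8.2296×10⁷ / 2.1564×10⁷ = 3.81636 kg
In grain: 3.81636 / 6.47989×10⁻⁵ = 58895.4 grain

5.89×10⁴ grain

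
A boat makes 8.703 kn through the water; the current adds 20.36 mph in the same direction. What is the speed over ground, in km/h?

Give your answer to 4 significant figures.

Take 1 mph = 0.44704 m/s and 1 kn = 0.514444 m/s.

8.703 kn × 0.514444 = 4.47721 m/s
20.36 mph × 0.44704 = 9.10173 m/s
Combined: 4.47721 + 9.10173 = 13.5789 m/s
In km/h: 13.5789 / (1/3.6) = 48.884 km/h

48.88 km/h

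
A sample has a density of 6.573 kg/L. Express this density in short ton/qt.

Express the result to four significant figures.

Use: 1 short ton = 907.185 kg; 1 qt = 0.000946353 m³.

6.573 kg/L ÷ 0.001 m³/L = 6573 kg/m³
6573 kg/m³ ÷ 907.185 kg/short ton × 0.000946353 m³/qt = 0.00685679 short ton/qt

0.006857 short ton/qt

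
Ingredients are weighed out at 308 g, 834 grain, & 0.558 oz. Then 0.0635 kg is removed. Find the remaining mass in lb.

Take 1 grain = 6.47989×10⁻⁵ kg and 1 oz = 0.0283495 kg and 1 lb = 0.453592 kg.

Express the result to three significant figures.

0.693 lb

308 g × 0.001 → 0.308 kg
834 grain × 6.47989×10⁻⁵ → 0.0540423 kg
0.558 oz × 0.0283495 → 0.015819 kg
0.0635 kg (already kg)
Sum: 0.308 + 0.0540423 + 0.015819 − 0.0635 = 0.314361 kg
In lb: 0.314361 / 0.453592 = 0.693048 lb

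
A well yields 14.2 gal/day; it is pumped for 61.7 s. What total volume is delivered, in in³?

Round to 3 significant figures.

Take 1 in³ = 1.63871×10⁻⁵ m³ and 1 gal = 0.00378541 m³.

14.2 gal/day → 6.22139×10⁻⁷ m³/s
V = Q × t = 6.22139×10⁻⁷ × 61.7 = 3.8386×10⁻⁵ m³
In in³: 3.8386×10⁻⁵ / 1.63871×10⁻⁵ = 2.34245 in³

2.34 in³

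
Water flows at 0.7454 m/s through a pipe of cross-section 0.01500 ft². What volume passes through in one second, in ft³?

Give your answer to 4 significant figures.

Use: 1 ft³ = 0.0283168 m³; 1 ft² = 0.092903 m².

0.03668 ft³

0.01500 ft² × 0.092903 → 0.00139354 m²
V = v × A × t = 0.7454 m/s × 0.00139354 m² × 1 s = 0.00103874 m³
0.00103874 m³ ÷ (0.0283168 m³/ft³) = 0.0366828 ft³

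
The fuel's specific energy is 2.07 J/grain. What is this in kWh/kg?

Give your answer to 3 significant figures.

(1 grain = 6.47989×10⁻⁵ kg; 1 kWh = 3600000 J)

2.07 J/grain ÷ 6.47989×10⁻⁵ kg/grain = 31945 J/kg
31945 J/kg ÷ 3600000 J/kWh = 0.00887361 kWh/kg

0.00887 kWh/kg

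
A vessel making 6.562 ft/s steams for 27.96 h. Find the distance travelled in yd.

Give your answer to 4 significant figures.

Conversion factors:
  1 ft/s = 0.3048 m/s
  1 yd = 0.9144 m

2.202×10⁵ yd

6.562 ft/s × 0.3048 = 2.0001 m/s
27.96 h × 3600 = 100656 s
d = v × t = 2.0001 m/s × 100656 s = 201322 m
201322 m ÷ (0.9144 m/yd) = 220168 yd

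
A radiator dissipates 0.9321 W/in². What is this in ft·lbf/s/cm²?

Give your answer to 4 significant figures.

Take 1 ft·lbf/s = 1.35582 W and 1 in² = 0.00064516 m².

0.1066 ft·lbf/s/cm²

0.9321 W/in² ÷ 0.00064516 m²/in² = 1444.76 W/m²
1444.76 W/m² ÷ 1.35582 W/ft·lbf/s × 0.0001 m²/cm² = 0.10656 ft·lbf/s/cm²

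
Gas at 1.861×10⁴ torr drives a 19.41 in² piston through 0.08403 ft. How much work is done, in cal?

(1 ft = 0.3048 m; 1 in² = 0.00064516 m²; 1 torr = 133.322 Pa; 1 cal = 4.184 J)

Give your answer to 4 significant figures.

1.861×10⁴ torr → 2.48112×10⁶ Pa
19.41 in² → 0.0125226 m²
F = P × A = 2.48112×10⁶ × 0.0125226 = 31070.1 N
0.08403 ft → 0.0256123 m
W = F × d = 31070.1 × 0.0256123 = 795.777 J
In cal: 795.777 / 4.184 = 190.195 cal

190.2 cal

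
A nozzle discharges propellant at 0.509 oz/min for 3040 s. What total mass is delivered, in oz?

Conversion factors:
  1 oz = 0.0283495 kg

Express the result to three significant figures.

25.8 oz

0.509 oz/min → 2.40498×10⁻⁴ kg/s
m = ṁ × t = 2.40498×10⁻⁴ × 3040 = 0.731114 kg
In oz: 0.731114 / 0.0283495 = 25.7893 oz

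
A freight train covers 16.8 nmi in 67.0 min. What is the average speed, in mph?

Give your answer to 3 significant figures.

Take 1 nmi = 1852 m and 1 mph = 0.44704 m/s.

17.3 mph

16.8 nmi × 1852 = 31113.6 m
67.0 min × 60 = 4020 s
v = d / t = 31113.6 m / 4020 s = 7.7397 m/s
7.7397 m/s ÷ (0.44704 m/s/mph) = 17.3132 mph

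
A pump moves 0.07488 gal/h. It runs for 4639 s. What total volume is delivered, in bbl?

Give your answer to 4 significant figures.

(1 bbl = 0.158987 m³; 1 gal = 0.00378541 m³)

0.07488 gal/h → 7.87365×10⁻⁸ m³/s
V = Q × t = 7.87365×10⁻⁸ × 4639 = 3.65259×10⁻⁴ m³
In bbl: 3.65259×10⁻⁴ / 0.158987 = 0.00229741 bbl

0.002297 bbl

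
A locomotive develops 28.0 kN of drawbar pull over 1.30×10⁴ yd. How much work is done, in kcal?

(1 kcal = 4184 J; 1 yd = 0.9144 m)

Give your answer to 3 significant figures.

28.0 kN × 1000 → 28000 N
1.30×10⁴ yd × 0.9144 → 11887.2 m
W = F × d = 28000 N × 11887.2 m = 3.32842×10⁸ J
3.32842×10⁸ J ÷ (4184 J/kcal) = 79551.1 kcal

7.96×10⁴ kcal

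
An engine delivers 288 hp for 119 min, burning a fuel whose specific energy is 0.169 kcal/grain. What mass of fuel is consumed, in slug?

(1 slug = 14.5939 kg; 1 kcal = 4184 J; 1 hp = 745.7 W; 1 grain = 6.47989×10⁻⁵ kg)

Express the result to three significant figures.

288 hp → 214762 W
119 min → 7140 s
E = P × t = 214762 × 7140 = 1.5334×10⁹ J
0.169 kcal/grain → 1.09122×10⁷ J/kg
m = E / e_s = 1.5334×10⁹ / 1.09122×10⁷ = 140.522 kg
In slug: 140.522 / 14.5939 = 9.62882 slug

9.63 slug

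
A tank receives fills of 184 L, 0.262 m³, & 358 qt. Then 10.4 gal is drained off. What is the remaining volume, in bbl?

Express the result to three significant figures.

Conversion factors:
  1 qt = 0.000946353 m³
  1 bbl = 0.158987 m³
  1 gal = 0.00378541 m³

4.69 bbl

184 L × 0.001 → 0.184 m³
0.262 m³ (already m³)
358 qt × 0.000946353 → 0.338794 m³
10.4 gal × 0.00378541 → 0.0393683 m³
Sum: 0.184 + 0.262 + 0.338794 − 0.0393683 = 0.745426 m³
In bbl: 0.745426 / 0.158987 = 4.6886 bbl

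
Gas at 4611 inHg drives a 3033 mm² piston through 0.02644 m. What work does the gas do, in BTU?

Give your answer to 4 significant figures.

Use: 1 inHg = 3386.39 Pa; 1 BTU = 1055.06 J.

4611 inHg → 1.56146×10⁷ Pa
3033 mm² → 0.003033 m²
F = P × A = 1.56146×10⁷ × 0.003033 = 47359.1 N
W = F × d = 47359.1 × 0.02644 = 1252.17 J
In BTU: 1252.17 / 1055.06 = 1.18682 BTU

1.187 BTU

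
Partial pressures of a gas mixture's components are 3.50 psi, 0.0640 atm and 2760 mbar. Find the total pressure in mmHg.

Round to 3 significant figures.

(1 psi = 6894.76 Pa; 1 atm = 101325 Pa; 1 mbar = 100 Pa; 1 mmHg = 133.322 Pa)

2300 mmHg

3.50 psi × 6894.76 → 24131.7 Pa
0.0640 atm × 101325 → 6484.8 Pa
2760 mbar × 100 → 276000 Pa
Combined: 24131.7 + 6484.8 + 276000 = 306616 Pa
In mmHg: 306616 / 133.322 = 2299.82 mmHg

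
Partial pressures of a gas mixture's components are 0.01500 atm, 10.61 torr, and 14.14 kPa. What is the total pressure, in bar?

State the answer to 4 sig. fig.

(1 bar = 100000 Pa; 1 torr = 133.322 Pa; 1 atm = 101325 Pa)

0.1707 bar

0.01500 atm × 101325 = 1519.88 Pa
10.61 torr × 133.322 = 1414.55 Pa
14.14 kPa × 1000 = 14140 Pa
Combined: 1519.88 + 1414.55 + 14140 = 17074.4 Pa
In bar: 17074.4 / 100000 = 0.170744 bar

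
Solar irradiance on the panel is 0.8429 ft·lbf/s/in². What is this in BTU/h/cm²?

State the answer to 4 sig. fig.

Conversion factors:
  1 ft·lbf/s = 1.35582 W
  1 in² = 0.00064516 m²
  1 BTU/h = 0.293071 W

0.6044 BTU/h/cm²

0.8429 ft·lbf/s/in² × 1.35582 W/ft·lbf/s ÷ 0.00064516 m²/in² = 1771.38 W/m²
1771.38 W/m² ÷ 0.293071 W/BTU/h × 0.0001 m²/cm² = 0.60442 BTU/h/cm²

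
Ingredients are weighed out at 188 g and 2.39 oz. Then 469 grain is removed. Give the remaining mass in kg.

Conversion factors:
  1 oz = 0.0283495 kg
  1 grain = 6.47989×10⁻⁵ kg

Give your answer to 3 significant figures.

0.225 kg

188 g × 0.001 → 0.188 kg
2.39 oz × 0.0283495 → 0.0677553 kg
469 grain × 6.47989×10⁻⁵ → 0.0303907 kg
Net: 0.188 + 0.0677553 − 0.0303907 = 0.225365 kg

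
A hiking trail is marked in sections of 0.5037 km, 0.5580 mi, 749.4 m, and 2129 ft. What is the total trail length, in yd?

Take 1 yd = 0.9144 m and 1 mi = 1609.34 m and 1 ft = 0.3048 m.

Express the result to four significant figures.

0.5037 km × 1000 → 503.7 m
0.5580 mi × 1609.34 → 898.012 m
749.4 m (already m)
2129 ft × 0.3048 → 648.919 m
Combined: 503.7 + 898.012 + 749.4 + 648.919 = 2800.03 m
In yd: 2800.03 / 0.9144 = 3062.15 yd

3062 yd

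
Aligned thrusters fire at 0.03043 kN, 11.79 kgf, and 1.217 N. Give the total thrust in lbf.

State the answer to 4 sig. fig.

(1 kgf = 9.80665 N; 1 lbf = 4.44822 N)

0.03043 kN × 1000 = 30.43 N
11.79 kgf × 9.80665 = 115.62 N
1.217 N (already N)
Total: 30.43 + 115.62 + 1.217 = 147.267 N
In lbf: 147.267 / 4.44822 = 33.107 lbf

33.11 lbf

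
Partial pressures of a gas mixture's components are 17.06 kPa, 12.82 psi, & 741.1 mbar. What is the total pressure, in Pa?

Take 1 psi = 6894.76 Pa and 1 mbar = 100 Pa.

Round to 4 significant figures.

1.796×10⁵ Pa

17.06 kPa × 1000 = 17060 Pa
12.82 psi × 6894.76 = 88390.8 Pa
741.1 mbar × 100 = 74110 Pa
Total: 17060 + 88390.8 + 74110 = 179561 Pa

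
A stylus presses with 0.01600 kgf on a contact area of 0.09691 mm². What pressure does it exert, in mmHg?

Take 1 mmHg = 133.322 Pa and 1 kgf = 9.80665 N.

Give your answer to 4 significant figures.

0.01600 kgf × 9.80665 → 0.156906 N
0.09691 mm² × 10⁻⁶ → 9.691×10⁻⁸ m²
P = F / A = 0.156906 N / 9.691×10⁻⁸ m² = 1.61909×10⁶ Pa
1.61909×10⁶ Pa ÷ (133.322 Pa/mmHg) = 12144.2 mmHg

1.214×10⁴ mmHg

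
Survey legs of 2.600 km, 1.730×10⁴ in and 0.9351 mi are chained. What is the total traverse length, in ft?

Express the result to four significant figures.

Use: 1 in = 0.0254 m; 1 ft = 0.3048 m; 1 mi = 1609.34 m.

2.600 km × 1000 → 2600 m
1.730×10⁴ in × 0.0254 → 439.42 m
0.9351 mi × 1609.34 → 1504.89 m
Total: 2600 + 439.42 + 1504.89 = 4544.31 m
In ft: 4544.31 / 0.3048 = 14909.2 ft

1.491×10⁴ ft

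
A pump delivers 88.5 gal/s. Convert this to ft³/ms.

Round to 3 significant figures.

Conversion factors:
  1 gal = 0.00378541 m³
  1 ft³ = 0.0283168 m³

88.5 gal/s × 0.00378541 m³/gal = 0.335009 m³/s
0.335009 m³/s ÷ 0.0283168 m³/ft³ × 0.001 s/ms = 0.0118308 ft³/ms

0.0118 ft³/ms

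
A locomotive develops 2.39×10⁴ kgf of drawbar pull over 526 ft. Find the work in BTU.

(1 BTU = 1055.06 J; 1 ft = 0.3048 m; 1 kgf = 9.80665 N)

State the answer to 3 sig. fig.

2.39×10⁴ kgf × 9.80665 = 234379 N
526 ft × 0.3048 = 160.325 m
W = F × d = 234379 N × 160.325 m = 3.75768×10⁷ J
3.75768×10⁷ J ÷ (1055.06 J/BTU) = 35615.8 BTU

3.56×10⁴ BTU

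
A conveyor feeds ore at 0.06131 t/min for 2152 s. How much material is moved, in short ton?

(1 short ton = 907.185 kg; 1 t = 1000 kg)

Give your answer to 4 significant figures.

0.06131 t/min → 1.02183 kg/s
m = ṁ × t = 1.02183 × 2152 = 2198.98 kg
In short ton: 2198.98 / 907.185 = 2.42396 short ton

2.424 short ton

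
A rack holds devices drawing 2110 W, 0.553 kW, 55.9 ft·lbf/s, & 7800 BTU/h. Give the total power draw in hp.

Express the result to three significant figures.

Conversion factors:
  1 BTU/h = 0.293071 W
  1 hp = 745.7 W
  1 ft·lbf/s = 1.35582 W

2110 W (already W)
0.553 kW × 1000 = 553 W
55.9 ft·lbf/s × 1.35582 = 75.7903 W
7800 BTU/h × 0.293071 = 2285.95 W
Sum: 2110 + 553 + 75.7903 + 2285.95 = 5024.74 W
In hp: 5024.74 / 745.7 = 6.73829 hp

6.74 hp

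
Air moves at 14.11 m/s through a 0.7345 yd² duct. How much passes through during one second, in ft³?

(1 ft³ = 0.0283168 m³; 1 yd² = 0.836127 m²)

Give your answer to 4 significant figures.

306.0 ft³

0.7345 yd² × 0.836127 → 0.614135 m²
V = v × A × t = 14.11 m/s × 0.614135 m² × 1 s = 8.66544 m³
8.66544 m³ ÷ (0.0283168 m³/ft³) = 306.018 ft³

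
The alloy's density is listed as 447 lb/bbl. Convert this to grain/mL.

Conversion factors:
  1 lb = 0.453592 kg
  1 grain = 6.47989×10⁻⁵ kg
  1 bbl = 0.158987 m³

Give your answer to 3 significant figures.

19.7 grain/mL

447 lb/bbl × 0.453592 kg/lb ÷ 0.158987 m³/bbl = 1275.3 kg/m³
1275.3 kg/m³ ÷ 6.47989×10⁻⁵ kg/grain × 10⁻⁶ m³/mL = 19.6809 grain/mL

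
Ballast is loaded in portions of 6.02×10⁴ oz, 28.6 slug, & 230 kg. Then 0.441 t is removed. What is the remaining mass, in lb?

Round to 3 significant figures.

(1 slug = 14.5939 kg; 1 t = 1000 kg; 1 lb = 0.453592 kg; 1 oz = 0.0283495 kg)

4220 lb

6.02×10⁴ oz × 0.0283495 = 1706.64 kg
28.6 slug × 14.5939 = 417.386 kg
230 kg (already kg)
0.441 t × 1000 = 441 kg
Result: 1706.64 + 417.386 + 230 − 441 = 1913.03 kg
In lb: 1913.03 / 0.453592 = 4217.51 lb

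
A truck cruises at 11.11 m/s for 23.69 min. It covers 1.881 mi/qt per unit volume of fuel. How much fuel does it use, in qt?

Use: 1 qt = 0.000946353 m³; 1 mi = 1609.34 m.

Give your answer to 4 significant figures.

5.217 qt

23.69 min → 1421.4 s
d = v × t = 11.11 × 1421.4 = 15791.8 m
1.881 mi/qt → 3.19877×10⁶ m/m³
V = d / (distance per unit fuel) = 15791.8 / 3.19877×10⁶ = 0.00493684 m³
In qt: 0.00493684 / 0.000946353 = 5.2167 qt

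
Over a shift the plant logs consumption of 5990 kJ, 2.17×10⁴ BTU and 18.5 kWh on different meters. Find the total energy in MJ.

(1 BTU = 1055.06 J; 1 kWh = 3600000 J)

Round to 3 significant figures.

95.5 MJ

5990 kJ × 1000 = 5.99×10⁶ J
2.17×10⁴ BTU × 1055.06 = 2.28948×10⁷ J
18.5 kWh × 3600000 = 6.66×10⁷ J
Total: 5.99×10⁶ + 2.28948×10⁷ + 6.66×10⁷ = 9.54848×10⁷ J
In MJ: 9.54848×10⁷ / 1000000 = 95.4848 MJ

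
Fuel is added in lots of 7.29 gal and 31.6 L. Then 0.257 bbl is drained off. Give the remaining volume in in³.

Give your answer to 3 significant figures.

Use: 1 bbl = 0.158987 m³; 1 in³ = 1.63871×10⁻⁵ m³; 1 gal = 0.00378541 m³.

7.29 gal × 0.00378541 = 0.0275956 m³
31.6 L × 0.001 = 0.0316 m³
0.257 bbl × 0.158987 = 0.0408597 m³
Result: 0.0275956 + 0.0316 − 0.0408597 = 0.0183359 m³
In in³: 0.0183359 / 1.63871×10⁻⁵ = 1118.92 in³

1120 in³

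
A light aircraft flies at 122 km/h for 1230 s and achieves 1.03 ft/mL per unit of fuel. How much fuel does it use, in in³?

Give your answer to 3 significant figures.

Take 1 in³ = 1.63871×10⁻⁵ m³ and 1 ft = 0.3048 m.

122 km/h → 33.8889 m/s
d = v × t = 33.8889 × 1230 = 41683.3 m
1.03 ft/mL → 313944 m/m³
V = d / (distance per unit fuel) = 41683.3 / 313944 = 0.132773 m³
In in³: 0.132773 / 1.63871×10⁻⁵ = 8102.29 in³

8100 in³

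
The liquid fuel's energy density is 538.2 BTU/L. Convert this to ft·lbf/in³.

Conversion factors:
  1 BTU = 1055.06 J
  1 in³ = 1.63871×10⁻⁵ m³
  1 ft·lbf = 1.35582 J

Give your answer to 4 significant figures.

6863 ft·lbf/in³

538.2 BTU/L × 1055.06 J/BTU ÷ 0.001 m³/L = 5.67833×10⁸ J/m³
5.67833×10⁸ J/m³ ÷ 1.35582 J/ft·lbf × 1.63871×10⁻⁵ m³/in³ = 6863.11 ft·lbf/in³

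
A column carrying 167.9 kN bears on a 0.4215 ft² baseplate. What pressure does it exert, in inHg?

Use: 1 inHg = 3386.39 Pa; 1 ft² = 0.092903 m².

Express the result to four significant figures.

1266 inHg

167.9 kN × 1000 → 167900 N
0.4215 ft² × 0.092903 → 0.0391586 m²
P = F / A = 167900 N / 0.0391586 m² = 4.28769×10⁶ Pa
4.28769×10⁶ Pa ÷ (3386.39 Pa/inHg) = 1266.15 inHg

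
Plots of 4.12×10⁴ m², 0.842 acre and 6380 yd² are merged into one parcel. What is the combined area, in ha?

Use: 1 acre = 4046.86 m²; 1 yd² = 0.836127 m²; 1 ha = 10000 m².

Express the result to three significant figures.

4.12×10⁴ m² (already m²)
0.842 acre × 4046.86 = 3407.46 m²
6380 yd² × 0.836127 = 5334.49 m²
Total: 41200 + 3407.46 + 5334.49 = 49942 m²
In ha: 49942 / 10000 = 4.9942 ha

4.99 ha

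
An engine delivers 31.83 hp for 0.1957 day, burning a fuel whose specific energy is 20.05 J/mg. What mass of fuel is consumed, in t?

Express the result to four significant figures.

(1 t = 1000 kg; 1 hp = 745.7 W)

31.83 hp → 23735.6 W
0.1957 day → 16908.5 s
E = P × t = 23735.6 × 16908.5 = 4.01333×10⁸ J
20.05 J/mg → 2.005×10⁷ J/kg
m = E / e_s = 4.01333×10⁸ / 2.005×10⁷ = 20.0166 kg
In t: 20.0166 / 1000 = 0.0200166 t

0.02002 t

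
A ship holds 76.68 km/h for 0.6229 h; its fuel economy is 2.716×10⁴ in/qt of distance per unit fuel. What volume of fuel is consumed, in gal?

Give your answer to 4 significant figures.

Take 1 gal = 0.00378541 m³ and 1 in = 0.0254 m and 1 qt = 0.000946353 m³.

17.31 gal

76.68 km/h → 21.3 m/s
0.6229 h → 2242.44 s
d = v × t = 21.3 × 2242.44 = 47764 m
2.716×10⁴ in/qt → 728971 m/m³
V = d / (distance per unit fuel) = 47764 / 728971 = 0.0655225 m³
In gal: 0.0655225 / 0.00378541 = 17.3092 gal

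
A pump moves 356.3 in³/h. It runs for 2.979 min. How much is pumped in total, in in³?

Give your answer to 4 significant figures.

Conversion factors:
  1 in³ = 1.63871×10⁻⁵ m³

17.69 in³

356.3 in³/h → 1.62187×10⁻⁶ m³/s
2.979 min → 178.74 s
V = Q × t = 1.62187×10⁻⁶ × 178.74 = 2.89893×10⁻⁴ m³
In in³: 2.89893×10⁻⁴ / 1.63871×10⁻⁵ = 17.6903 in³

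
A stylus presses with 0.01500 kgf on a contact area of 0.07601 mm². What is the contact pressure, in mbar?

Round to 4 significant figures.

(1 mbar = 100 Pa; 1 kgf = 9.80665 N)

0.01500 kgf × 9.80665 = 0.1471 N
0.07601 mm² × 10⁻⁶ = 7.601×10⁻⁸ m²
P = F / A = 0.1471 N / 7.601×10⁻⁸ m² = 1.93527×10⁶ Pa
1.93527×10⁶ Pa ÷ (100 Pa/mbar) = 19352.7 mbar

1.935×10⁴ mbar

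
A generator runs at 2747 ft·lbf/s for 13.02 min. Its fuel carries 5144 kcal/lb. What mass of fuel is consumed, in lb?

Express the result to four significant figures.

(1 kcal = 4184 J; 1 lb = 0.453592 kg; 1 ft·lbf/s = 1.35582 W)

0.1352 lb

2747 ft·lbf/s → 3724.44 W
13.02 min → 781.2 s
E = P × t = 3724.44 × 781.2 = 2.90953×10⁶ J
5144 kcal/lb → 4.7449×10⁷ J/kg
m = E / e_s = 2.90953×10⁶ / 4.7449×10⁷ = 0.0613191 kg
In lb: 0.0613191 / 0.453592 = 0.135186 lb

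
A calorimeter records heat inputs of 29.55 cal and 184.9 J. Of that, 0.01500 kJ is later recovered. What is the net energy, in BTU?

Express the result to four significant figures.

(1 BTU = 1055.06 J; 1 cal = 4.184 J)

0.2782 BTU

29.55 cal × 4.184 = 123.637 J
184.9 J (already J)
0.01500 kJ × 1000 = 15 J
Sum: 123.637 + 184.9 − 15 = 293.537 J
In BTU: 293.537 / 1055.06 = 0.278218 BTU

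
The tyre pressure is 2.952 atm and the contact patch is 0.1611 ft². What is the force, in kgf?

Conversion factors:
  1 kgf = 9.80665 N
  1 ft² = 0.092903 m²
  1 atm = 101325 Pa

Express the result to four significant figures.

2.952 atm × 101325 → 299111 Pa
0.1611 ft² × 0.092903 → 0.0149667 m²
F = P × A = 299111 Pa × 0.0149667 m² = 4476.7 N
4476.7 N ÷ (9.80665 N/kgf) = 456.496 kgf

456.5 kgf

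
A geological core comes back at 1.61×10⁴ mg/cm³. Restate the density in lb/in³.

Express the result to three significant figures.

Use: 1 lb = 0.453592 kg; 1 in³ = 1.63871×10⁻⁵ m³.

1.61×10⁴ mg/cm³ × 10⁻⁶ kg/mg ÷ 10⁻⁶ m³/cm³ = 16100 kg/m³
16100 kg/m³ ÷ 0.453592 kg/lb × 1.63871×10⁻⁵ m³/in³ = 0.581651 lb/in³

0.582 lb/in³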